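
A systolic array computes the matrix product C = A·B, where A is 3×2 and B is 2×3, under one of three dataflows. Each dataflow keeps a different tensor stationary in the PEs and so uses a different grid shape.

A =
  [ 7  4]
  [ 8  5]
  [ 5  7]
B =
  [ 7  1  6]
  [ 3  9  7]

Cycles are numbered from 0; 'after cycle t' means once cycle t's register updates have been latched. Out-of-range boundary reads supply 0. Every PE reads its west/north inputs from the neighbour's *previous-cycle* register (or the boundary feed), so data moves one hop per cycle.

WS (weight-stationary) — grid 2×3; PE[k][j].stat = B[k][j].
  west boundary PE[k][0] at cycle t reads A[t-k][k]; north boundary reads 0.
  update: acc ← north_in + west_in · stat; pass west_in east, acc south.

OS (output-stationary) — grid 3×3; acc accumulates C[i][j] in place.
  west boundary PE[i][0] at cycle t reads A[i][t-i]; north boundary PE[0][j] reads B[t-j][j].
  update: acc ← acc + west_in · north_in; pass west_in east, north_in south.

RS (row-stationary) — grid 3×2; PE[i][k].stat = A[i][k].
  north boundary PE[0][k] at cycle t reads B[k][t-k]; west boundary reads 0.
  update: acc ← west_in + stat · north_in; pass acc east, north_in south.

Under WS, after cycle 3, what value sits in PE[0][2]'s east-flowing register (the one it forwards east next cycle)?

Tracing WS — 2×3 array, target PE[0][2]:
  after 0 — PE[0][1] acc=0, pass-E 0, pass-S 0
  after 0 — PE[0][2] acc=0, pass-E 0, pass-S 0
  after 1 — PE[0][1] acc=7, pass-E 7, pass-S 7
  after 1 — PE[0][2] acc=0, pass-E 0, pass-S 0
  after 2 — PE[0][1] acc=8, pass-E 8, pass-S 8
  after 2 — PE[0][2] acc=42, pass-E 7, pass-S 42
  after 3 — PE[0][1] acc=5, pass-E 5, pass-S 5
  after 3 — PE[0][2] acc=48, pass-E 8, pass-S 48

register = 8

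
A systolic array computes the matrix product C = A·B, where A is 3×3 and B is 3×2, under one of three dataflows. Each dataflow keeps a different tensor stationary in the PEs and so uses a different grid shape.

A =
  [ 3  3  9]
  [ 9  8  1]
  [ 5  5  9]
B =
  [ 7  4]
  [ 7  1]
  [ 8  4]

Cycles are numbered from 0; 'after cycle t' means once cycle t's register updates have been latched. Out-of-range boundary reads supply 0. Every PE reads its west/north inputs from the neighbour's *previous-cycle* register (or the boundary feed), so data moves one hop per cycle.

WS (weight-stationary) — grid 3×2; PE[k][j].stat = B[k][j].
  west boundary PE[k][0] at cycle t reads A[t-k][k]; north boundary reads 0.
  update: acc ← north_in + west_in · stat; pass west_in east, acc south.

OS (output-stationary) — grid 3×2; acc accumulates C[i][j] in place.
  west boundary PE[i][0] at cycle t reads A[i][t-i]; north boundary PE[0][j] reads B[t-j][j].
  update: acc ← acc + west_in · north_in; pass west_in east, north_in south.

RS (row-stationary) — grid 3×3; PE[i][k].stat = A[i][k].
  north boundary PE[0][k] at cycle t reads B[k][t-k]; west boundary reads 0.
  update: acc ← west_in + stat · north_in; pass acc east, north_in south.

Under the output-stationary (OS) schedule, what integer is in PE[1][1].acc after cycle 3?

OS on a 3×2 grid — tracing PE[1][1] and its feeders:
  t=0 PE[0][1]: acc=0 h=0 v=0
  t=0 PE[1][0]: acc=0 h=0 v=0
  t=0 PE[1][1]: acc=0 h=0 v=0
  t=1 PE[0][1]: acc=12 h=3 v=4
  t=1 PE[1][0]: acc=63 h=9 v=7
  t=1 PE[1][1]: acc=0 h=0 v=0
  t=2 PE[0][1]: acc=15 h=3 v=1
  t=2 PE[1][0]: acc=119 h=8 v=7
  t=2 PE[1][1]: acc=36 h=9 v=4
  t=3 PE[0][1]: acc=51 h=9 v=4
  t=3 PE[1][0]: acc=127 h=1 v=8
  t=3 PE[1][1]: acc=44 h=8 v=1

PE[1][1].acc = 44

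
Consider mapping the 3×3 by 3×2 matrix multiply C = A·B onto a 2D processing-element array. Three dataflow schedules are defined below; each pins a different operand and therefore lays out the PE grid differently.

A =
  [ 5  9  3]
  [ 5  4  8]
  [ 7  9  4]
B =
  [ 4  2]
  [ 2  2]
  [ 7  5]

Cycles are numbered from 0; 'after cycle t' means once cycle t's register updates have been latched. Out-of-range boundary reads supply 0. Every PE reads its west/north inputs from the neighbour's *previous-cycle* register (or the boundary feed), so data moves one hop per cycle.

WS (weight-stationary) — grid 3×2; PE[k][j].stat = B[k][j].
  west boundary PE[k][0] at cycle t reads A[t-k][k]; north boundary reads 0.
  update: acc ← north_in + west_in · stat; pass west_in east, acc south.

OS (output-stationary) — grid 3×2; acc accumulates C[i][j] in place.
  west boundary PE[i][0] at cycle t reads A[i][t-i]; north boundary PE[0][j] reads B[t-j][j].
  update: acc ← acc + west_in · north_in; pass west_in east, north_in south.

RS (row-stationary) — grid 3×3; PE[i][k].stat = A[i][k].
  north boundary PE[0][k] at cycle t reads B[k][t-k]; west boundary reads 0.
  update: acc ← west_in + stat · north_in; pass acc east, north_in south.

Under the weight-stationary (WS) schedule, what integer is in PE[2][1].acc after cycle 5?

WS 3×2: PE[2][1] cycle-by-cycle (with neighbour feeds):
  after 0 — PE[1][1] acc=0, pass-E 0, pass-S 0
  after 0 — PE[2][0] acc=0, pass-E 0, pass-S 0
  after 0 — PE[2][1] acc=0, pass-E 0, pass-S 0
  after 1 — PE[1][1] acc=0, pass-E 0, pass-S 0
  after 1 — PE[2][0] acc=0, pass-E 0, pass-S 0
  after 1 — PE[2][1] acc=0, pass-E 0, pass-S 0
  after 2 — PE[1][1] acc=28, pass-E 9, pass-S 28
  after 2 — PE[2][0] acc=59, pass-E 3, pass-S 59
  after 2 — PE[2][1] acc=0, pass-E 0, pass-S 0
  after 3 — PE[1][1] acc=18, pass-E 4, pass-S 18
  after 3 — PE[2][0] acc=84, pass-E 8, pass-S 84
  after 3 — PE[2][1] acc=43, pass-E 3, pass-S 43
  after 4 — PE[1][1] acc=32, pass-E 9, pass-S 32
  after 4 — PE[2][0] acc=74, pass-E 4, pass-S 74
  after 4 — PE[2][1] acc=58, pass-E 8, pass-S 58
  after 5 — PE[1][1] acc=0, pass-E 0, pass-S 0
  after 5 — PE[2][0] acc=0, pass-E 0, pass-S 0
  after 5 — PE[2][1] acc=52, pass-E 4, pass-S 52

PE[2][1].acc = 52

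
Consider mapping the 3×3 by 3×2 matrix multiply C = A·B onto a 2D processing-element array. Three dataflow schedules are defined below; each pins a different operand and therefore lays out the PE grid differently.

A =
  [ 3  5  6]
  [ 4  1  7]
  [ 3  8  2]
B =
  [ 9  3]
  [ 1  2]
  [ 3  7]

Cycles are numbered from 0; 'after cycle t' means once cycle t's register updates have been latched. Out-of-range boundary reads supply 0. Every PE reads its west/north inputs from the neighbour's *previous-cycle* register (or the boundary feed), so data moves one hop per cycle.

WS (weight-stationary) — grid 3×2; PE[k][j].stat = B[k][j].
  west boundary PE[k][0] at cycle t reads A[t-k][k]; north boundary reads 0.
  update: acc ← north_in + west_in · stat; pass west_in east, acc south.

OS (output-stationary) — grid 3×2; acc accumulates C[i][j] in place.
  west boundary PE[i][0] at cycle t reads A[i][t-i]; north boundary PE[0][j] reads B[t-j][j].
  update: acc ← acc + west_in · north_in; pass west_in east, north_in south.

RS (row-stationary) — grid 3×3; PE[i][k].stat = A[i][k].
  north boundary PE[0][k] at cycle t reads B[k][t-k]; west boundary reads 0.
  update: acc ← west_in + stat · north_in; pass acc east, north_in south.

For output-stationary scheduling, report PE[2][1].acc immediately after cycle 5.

OS (3×2). Following PE[2][1] plus its west/north inputs:
  step 0 · PE1,1: acc=0; fwd→0 fwd↓0
  step 0 · PE2,0: acc=0; fwd→0 fwd↓0
  step 0 · PE2,1: acc=0; fwd→0 fwd↓0
  step 1 · PE1,1: acc=0; fwd→0 fwd↓0
  step 1 · PE2,0: acc=0; fwd→0 fwd↓0
  step 1 · PE2,1: acc=0; fwd→0 fwd↓0
  step 2 · PE1,1: acc=12; fwd→4 fwd↓3
  step 2 · PE2,0: acc=27; fwd→3 fwd↓9
  step 2 · PE2,1: acc=0; fwd→0 fwd↓0
  step 3 · PE1,1: acc=14; fwd→1 fwd↓2
  step 3 · PE2,0: acc=35; fwd→8 fwd↓1
  step 3 · PE2,1: acc=9; fwd→3 fwd↓3
  step 4 · PE1,1: acc=63; fwd→7 fwd↓7
  step 4 · PE2,0: acc=41; fwd→2 fwd↓3
  step 4 · PE2,1: acc=25; fwd→8 fwd↓2
  step 5 · PE1,1: acc=63; fwd→0 fwd↓0
  step 5 · PE2,0: acc=41; fwd→0 fwd↓0
  step 5 · PE2,1: acc=39; fwd→2 fwd↓7

PE[2][1].acc = 39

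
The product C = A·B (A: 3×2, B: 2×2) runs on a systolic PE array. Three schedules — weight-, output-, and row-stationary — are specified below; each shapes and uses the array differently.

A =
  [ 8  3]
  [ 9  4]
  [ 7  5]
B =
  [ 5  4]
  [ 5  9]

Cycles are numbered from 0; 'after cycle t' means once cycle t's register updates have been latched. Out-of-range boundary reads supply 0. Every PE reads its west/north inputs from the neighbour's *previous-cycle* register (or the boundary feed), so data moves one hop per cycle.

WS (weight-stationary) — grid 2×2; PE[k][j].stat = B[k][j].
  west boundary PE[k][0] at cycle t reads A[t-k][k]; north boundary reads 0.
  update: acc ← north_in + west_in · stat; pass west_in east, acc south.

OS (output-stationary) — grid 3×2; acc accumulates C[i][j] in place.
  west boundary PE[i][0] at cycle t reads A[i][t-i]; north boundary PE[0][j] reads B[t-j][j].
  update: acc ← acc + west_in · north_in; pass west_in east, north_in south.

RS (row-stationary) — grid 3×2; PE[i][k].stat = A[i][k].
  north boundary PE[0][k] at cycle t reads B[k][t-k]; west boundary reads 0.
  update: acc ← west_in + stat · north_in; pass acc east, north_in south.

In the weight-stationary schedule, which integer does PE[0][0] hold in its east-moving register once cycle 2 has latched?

register = 7

WS 2×2: PE[0][0] cycle-by-cycle (with neighbour feeds):
  0: (0,0).acc=40  regs=<8,40>
  1: (0,0).acc=45  regs=<9,45>
  2: (0,0).acc=35  regs=<7,35>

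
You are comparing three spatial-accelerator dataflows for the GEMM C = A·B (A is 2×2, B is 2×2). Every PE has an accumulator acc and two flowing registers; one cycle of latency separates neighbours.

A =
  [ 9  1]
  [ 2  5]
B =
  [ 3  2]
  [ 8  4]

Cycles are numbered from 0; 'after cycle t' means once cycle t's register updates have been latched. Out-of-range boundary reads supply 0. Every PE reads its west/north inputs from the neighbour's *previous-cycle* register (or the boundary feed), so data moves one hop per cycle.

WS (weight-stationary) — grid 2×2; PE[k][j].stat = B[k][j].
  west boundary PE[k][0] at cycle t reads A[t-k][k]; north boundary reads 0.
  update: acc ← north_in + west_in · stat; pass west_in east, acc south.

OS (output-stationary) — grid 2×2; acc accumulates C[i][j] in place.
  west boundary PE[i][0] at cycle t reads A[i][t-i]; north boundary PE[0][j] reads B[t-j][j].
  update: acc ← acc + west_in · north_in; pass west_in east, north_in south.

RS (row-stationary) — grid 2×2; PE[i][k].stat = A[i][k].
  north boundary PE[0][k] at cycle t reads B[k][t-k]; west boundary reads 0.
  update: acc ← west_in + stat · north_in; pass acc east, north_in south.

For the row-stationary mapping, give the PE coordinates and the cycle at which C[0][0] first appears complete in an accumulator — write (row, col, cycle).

RS — PE[0][1] is where C[0][0] collects:
  cycle 0: PE[0][1] → acc 0, east 0, south 0
  cycle 1: PE[0][1] → acc 35, east 35, south 8

(row, col, cycle) = (0, 1, 1)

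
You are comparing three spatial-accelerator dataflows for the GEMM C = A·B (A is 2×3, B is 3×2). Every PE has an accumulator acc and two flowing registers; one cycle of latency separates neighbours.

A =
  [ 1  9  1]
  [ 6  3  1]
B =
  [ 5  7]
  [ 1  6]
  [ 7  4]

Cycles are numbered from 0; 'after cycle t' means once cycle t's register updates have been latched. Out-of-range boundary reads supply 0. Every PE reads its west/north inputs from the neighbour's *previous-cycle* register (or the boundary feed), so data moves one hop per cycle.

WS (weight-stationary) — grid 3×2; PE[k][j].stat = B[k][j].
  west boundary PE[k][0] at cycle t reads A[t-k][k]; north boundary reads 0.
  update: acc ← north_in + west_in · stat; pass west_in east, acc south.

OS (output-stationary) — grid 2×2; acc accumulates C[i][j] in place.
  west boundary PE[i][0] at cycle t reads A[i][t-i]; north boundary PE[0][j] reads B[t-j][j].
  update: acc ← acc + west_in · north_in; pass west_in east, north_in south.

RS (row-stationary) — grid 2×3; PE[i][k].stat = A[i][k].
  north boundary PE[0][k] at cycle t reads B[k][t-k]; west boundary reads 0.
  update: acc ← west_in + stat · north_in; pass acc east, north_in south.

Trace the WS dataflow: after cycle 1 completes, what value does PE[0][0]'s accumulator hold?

PE[0][0].acc = 30

Tracing WS — 3×2 array, target PE[0][0]:
  t=0 PE[0][0]: acc=5 h=1 v=5
  t=1 PE[0][0]: acc=30 h=6 v=30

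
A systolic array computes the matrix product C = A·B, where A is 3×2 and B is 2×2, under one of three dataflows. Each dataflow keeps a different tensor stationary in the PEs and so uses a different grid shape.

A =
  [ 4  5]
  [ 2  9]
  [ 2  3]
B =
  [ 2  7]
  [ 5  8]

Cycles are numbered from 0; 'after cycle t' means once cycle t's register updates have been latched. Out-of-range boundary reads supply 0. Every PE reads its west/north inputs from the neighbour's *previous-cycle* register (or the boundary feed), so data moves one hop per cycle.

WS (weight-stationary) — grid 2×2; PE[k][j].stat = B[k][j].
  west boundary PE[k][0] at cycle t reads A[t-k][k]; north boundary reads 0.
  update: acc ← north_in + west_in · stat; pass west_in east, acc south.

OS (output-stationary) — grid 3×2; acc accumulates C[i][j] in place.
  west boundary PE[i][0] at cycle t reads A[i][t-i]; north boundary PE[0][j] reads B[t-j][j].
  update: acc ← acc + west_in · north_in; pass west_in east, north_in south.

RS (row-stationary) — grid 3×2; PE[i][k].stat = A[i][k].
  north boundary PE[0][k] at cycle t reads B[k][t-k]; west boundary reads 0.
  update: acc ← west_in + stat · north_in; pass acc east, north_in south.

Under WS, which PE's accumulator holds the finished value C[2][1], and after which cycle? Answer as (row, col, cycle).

(row, col, cycle) = (1, 1, 4)

WS: C[2][1] accumulates in PE[1][1]:
  step 0 · PE1,1: acc=0; fwd→0 fwd↓0
  step 1 · PE1,1: acc=0; fwd→0 fwd↓0
  step 2 · PE1,1: acc=68; fwd→5 fwd↓68
  step 3 · PE1,1: acc=86; fwd→9 fwd↓86
  step 4 · PE1,1: acc=38; fwd→3 fwd↓38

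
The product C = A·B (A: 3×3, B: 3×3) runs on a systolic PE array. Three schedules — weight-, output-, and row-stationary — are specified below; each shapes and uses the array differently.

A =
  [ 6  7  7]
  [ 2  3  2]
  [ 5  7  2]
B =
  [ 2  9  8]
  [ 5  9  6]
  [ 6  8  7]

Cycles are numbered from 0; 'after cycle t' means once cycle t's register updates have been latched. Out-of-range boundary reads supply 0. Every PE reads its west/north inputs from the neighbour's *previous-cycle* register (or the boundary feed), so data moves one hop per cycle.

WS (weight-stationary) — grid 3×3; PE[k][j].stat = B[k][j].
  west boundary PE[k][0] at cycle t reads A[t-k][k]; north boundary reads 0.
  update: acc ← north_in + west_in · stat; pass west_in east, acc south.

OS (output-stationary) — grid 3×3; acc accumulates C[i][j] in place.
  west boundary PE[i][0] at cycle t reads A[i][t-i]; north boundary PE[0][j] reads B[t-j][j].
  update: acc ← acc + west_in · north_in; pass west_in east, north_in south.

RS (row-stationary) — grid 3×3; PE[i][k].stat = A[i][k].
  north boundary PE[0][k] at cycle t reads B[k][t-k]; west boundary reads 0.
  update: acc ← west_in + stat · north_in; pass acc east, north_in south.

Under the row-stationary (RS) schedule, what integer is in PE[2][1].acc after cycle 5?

RS 3×3: PE[2][1] cycle-by-cycle (with neighbour feeds):
  t=0 PE[1][1]: acc=0 h=0 v=0
  t=0 PE[2][0]: acc=0 h=0 v=0
  t=0 PE[2][1]: acc=0 h=0 v=0
  t=1 PE[1][1]: acc=0 h=0 v=0
  t=1 PE[2][0]: acc=0 h=0 v=0
  t=1 PE[2][1]: acc=0 h=0 v=0
  t=2 PE[1][1]: acc=19 h=19 v=5
  t=2 PE[2][0]: acc=10 h=10 v=2
  t=2 PE[2][1]: acc=0 h=0 v=0
  t=3 PE[1][1]: acc=45 h=45 v=9
  t=3 PE[2][0]: acc=45 h=45 v=9
  t=3 PE[2][1]: acc=45 h=45 v=5
  t=4 PE[1][1]: acc=34 h=34 v=6
  t=4 PE[2][0]: acc=40 h=40 v=8
  t=4 PE[2][1]: acc=108 h=108 v=9
  t=5 PE[1][1]: acc=0 h=0 v=0
  t=5 PE[2][0]: acc=0 h=0 v=0
  t=5 PE[2][1]: acc=82 h=82 v=6

PE[2][1].acc = 82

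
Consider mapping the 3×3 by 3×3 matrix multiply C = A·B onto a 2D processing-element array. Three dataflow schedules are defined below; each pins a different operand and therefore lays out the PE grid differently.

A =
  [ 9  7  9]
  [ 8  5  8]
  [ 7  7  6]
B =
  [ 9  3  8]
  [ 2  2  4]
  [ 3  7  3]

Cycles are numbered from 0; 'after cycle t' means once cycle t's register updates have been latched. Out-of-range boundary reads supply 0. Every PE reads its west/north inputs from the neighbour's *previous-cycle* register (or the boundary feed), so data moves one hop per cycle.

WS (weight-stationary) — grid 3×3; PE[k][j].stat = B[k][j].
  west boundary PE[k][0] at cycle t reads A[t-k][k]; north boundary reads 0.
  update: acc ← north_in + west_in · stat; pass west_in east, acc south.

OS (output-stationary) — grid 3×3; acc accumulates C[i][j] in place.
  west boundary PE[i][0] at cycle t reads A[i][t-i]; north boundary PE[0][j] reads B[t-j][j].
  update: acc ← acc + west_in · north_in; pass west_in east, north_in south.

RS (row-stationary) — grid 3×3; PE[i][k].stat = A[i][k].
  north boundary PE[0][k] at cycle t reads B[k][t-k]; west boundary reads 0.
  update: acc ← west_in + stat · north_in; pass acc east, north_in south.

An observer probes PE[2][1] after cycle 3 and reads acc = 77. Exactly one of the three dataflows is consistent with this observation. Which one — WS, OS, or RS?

dataflow = RS

Under WS (3×3), PE[2][1]:
  0: (2,1).acc=0  regs=<0,0>
  1: (2,1).acc=0  regs=<0,0>
  2: (2,1).acc=0  regs=<0,0>
  3: (2,1).acc=104  regs=<9,104>
Under OS (3×3), PE[2][1]:
  0: (2,1).acc=0  regs=<0,0>
  1: (2,1).acc=0  regs=<0,0>
  2: (2,1).acc=0  regs=<0,0>
  3: (2,1).acc=21  regs=<7,3>
Under RS (3×3), PE[2][1]:
  0: (2,1).acc=0  regs=<0,0>
  1: (2,1).acc=0  regs=<0,0>
  2: (2,1).acc=0  regs=<0,0>
  3: (2,1).acc=77  regs=<77,2>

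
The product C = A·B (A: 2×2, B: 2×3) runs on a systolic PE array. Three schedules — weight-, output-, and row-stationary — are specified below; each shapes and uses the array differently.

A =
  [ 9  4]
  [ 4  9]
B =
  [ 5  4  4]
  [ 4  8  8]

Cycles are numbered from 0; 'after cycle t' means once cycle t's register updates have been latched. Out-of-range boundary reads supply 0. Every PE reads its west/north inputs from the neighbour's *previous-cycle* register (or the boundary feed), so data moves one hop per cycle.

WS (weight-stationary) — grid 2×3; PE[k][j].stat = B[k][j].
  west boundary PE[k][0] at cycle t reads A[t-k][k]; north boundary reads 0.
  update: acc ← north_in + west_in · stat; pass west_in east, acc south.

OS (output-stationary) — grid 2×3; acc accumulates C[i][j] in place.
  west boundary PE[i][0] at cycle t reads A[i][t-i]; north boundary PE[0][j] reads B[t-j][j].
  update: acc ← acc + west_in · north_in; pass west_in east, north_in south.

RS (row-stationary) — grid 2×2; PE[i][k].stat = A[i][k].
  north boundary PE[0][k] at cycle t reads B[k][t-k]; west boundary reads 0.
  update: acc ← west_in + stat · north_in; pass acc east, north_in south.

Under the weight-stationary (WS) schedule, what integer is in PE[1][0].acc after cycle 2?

PE[1][0].acc = 56

WS (2×3). Following PE[1][0] plus its west/north inputs:
  c0 r0c0: 45 / 9 / 45
  c0 r1c0: 0 / 0 / 0
  c1 r0c0: 20 / 4 / 20
  c1 r1c0: 61 / 4 / 61
  c2 r0c0: 0 / 0 / 0
  c2 r1c0: 56 / 9 / 56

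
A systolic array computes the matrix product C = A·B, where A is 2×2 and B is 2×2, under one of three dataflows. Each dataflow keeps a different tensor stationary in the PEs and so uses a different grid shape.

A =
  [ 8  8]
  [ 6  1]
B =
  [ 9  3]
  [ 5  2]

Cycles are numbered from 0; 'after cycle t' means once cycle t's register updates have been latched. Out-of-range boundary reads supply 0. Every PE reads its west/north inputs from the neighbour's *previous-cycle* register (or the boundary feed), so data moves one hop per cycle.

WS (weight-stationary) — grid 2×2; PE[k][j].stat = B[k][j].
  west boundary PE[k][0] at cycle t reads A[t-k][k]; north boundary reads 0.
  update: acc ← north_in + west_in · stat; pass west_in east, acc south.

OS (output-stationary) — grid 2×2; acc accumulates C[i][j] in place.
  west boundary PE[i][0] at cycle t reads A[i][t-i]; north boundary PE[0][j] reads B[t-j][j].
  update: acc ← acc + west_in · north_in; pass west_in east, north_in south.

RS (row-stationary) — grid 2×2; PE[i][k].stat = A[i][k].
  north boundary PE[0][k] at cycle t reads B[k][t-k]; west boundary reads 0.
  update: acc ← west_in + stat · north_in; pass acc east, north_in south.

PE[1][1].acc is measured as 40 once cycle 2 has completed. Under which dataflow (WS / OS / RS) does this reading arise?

WS [2×2] PE[1][1] across cycles:
  after 0 — PE[1][1] acc=0, pass-E 0, pass-S 0
  after 1 — PE[1][1] acc=0, pass-E 0, pass-S 0
  after 2 — PE[1][1] acc=40, pass-E 8, pass-S 40
OS [2×2] PE[1][1] across cycles:
  after 0 — PE[1][1] acc=0, pass-E 0, pass-S 0
  after 1 — PE[1][1] acc=0, pass-E 0, pass-S 0
  after 2 — PE[1][1] acc=18, pass-E 6, pass-S 3
RS [2×2] PE[1][1] across cycles:
  after 0 — PE[1][1] acc=0, pass-E 0, pass-S 0
  after 1 — PE[1][1] acc=0, pass-E 0, pass-S 0
  after 2 — PE[1][1] acc=59, pass-E 59, pass-S 5

dataflow = WS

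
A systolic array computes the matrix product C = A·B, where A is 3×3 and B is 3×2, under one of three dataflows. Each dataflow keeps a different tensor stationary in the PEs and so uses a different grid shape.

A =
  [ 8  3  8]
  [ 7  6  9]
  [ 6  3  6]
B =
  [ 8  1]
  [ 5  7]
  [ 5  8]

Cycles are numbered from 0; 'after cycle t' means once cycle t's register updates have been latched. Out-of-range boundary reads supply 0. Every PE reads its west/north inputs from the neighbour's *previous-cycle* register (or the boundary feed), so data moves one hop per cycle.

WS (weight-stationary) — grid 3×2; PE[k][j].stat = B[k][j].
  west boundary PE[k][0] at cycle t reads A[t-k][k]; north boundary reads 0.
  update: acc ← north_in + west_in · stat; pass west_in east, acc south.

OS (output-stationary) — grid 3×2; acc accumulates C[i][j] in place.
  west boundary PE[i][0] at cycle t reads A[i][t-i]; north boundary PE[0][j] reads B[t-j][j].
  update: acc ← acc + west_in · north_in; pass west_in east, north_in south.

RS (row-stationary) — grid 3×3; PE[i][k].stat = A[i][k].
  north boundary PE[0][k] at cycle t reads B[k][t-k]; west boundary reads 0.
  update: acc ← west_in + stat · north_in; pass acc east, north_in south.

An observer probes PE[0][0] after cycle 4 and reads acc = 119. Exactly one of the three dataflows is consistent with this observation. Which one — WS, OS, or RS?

— WS: 3×2; PE[0][0] trace:
  after 0 — PE[0][0] acc=64, pass-E 8, pass-S 64
  after 1 — PE[0][0] acc=56, pass-E 7, pass-S 56
  after 2 — PE[0][0] acc=48, pass-E 6, pass-S 48
  after 3 — PE[0][0] acc=0, pass-E 0, pass-S 0
  after 4 — PE[0][0] acc=0, pass-E 0, pass-S 0
— OS: 3×2; PE[0][0] trace:
  after 0 — PE[0][0] acc=64, pass-E 8, pass-S 8
  after 1 — PE[0][0] acc=79, pass-E 3, pass-S 5
  after 2 — PE[0][0] acc=119, pass-E 8, pass-S 5
  after 3 — PE[0][0] acc=119, pass-E 0, pass-S 0
  after 4 — PE[0][0] acc=119, pass-E 0, pass-S 0
— RS: 3×3; PE[0][0] trace:
  after 0 — PE[0][0] acc=64, pass-E 64, pass-S 8
  after 1 — PE[0][0] acc=8, pass-E 8, pass-S 1
  after 2 — PE[0][0] acc=0, pass-E 0, pass-S 0
  after 3 — PE[0][0] acc=0, pass-E 0, pass-S 0
  after 4 — PE[0][0] acc=0, pass-E 0, pass-S 0

dataflow = OS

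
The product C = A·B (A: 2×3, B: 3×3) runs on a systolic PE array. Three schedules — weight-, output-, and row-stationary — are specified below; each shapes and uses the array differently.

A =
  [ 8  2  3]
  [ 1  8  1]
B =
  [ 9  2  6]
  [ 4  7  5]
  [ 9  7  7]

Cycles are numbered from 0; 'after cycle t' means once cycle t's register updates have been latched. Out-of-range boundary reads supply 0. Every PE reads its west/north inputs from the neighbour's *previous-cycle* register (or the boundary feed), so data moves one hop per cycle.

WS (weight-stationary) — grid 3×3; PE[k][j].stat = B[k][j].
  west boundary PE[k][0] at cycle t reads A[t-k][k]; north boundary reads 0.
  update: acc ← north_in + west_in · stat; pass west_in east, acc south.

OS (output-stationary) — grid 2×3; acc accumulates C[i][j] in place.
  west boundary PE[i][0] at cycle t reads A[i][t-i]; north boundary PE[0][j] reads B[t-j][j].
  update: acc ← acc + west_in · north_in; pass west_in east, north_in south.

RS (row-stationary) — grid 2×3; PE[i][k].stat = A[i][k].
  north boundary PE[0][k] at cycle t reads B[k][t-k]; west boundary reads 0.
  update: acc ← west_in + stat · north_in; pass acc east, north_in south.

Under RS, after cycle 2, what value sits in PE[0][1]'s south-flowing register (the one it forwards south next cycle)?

register = 7

Tracing RS — 2×3 array, target PE[0][1]:
  cycle 0: PE[0][0] → acc 72, east 72, south 9
  cycle 0: PE[0][1] → acc 0, east 0, south 0
  cycle 1: PE[0][0] → acc 16, east 16, south 2
  cycle 1: PE[0][1] → acc 80, east 80, south 4
  cycle 2: PE[0][0] → acc 48, east 48, south 6
  cycle 2: PE[0][1] → acc 30, east 30, south 7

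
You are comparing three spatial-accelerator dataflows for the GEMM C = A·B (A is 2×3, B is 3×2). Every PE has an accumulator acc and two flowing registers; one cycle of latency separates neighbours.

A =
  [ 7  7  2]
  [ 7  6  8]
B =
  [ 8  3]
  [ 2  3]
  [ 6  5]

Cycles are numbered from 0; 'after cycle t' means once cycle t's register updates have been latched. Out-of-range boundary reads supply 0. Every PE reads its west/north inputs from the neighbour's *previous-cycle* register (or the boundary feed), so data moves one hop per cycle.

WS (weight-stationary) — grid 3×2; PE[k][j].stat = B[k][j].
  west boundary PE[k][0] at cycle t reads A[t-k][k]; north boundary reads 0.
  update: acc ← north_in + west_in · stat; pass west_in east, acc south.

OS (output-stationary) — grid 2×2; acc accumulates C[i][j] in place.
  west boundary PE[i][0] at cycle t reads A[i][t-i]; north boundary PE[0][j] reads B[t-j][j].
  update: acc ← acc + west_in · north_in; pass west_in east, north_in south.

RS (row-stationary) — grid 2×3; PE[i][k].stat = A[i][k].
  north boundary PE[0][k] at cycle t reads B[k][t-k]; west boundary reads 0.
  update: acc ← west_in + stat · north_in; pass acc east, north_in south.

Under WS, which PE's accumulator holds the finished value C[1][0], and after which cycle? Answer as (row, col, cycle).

(row, col, cycle) = (2, 0, 3)

WS: C[1][0] accumulates in PE[2][0]:
  c0 r2c0: 0 / 0 / 0
  c1 r2c0: 0 / 0 / 0
  c2 r2c0: 82 / 2 / 82
  c3 r2c0: 116 / 8 / 116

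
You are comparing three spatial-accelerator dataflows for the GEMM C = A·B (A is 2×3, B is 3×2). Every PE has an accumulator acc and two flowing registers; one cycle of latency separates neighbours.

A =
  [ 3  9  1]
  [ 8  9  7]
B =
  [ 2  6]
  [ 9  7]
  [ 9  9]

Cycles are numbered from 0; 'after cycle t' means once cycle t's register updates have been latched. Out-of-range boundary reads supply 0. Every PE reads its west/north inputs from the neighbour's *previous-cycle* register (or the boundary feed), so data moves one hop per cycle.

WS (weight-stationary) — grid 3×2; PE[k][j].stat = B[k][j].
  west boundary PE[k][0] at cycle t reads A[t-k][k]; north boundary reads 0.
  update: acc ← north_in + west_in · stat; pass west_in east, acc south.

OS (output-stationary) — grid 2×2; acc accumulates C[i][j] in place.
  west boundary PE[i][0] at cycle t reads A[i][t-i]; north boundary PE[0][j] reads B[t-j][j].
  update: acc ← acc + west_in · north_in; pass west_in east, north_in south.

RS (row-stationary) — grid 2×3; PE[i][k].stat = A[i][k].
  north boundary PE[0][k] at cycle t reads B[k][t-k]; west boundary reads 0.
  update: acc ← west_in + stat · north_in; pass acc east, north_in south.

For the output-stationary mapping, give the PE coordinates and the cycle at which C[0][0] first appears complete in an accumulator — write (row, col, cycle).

OS — PE[0][0] is where C[0][0] collects:
  after 0 — PE[0][0] acc=6, pass-E 3, pass-S 2
  after 1 — PE[0][0] acc=87, pass-E 9, pass-S 9
  after 2 — PE[0][0] acc=96, pass-E 1, pass-S 9

(row, col, cycle) = (0, 0, 2)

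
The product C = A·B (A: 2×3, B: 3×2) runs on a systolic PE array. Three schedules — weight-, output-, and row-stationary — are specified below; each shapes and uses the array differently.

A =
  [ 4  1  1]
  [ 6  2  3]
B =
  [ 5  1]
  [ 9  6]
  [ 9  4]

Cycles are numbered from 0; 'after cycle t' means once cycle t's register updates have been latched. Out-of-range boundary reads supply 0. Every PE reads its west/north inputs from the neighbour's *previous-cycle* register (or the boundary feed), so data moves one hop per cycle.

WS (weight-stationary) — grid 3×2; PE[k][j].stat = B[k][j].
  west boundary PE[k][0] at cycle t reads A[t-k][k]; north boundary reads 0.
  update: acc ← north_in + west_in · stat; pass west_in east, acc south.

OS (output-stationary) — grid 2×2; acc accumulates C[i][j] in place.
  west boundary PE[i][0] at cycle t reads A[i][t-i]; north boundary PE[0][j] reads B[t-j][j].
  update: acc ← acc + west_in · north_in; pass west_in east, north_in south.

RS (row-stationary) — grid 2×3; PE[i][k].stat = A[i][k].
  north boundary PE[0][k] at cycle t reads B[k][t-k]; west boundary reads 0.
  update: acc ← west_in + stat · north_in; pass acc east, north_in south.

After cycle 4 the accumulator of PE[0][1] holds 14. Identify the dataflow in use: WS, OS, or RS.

— WS: 3×2; PE[0][1] trace:
  t=0 PE[0][1]: acc=0 h=0 v=0
  t=1 PE[0][1]: acc=4 h=4 v=4
  t=2 PE[0][1]: acc=6 h=6 v=6
  t=3 PE[0][1]: acc=0 h=0 v=0
  t=4 PE[0][1]: acc=0 h=0 v=0
— OS: 2×2; PE[0][1] trace:
  t=0 PE[0][1]: acc=0 h=0 v=0
  t=1 PE[0][1]: acc=4 h=4 v=1
  t=2 PE[0][1]: acc=10 h=1 v=6
  t=3 PE[0][1]: acc=14 h=1 v=4
  t=4 PE[0][1]: acc=14 h=0 v=0
— RS: 2×3; PE[0][1] trace:
  t=0 PE[0][1]: acc=0 h=0 v=0
  t=1 PE[0][1]: acc=29 h=29 v=9
  t=2 PE[0][1]: acc=10 h=10 v=6
  t=3 PE[0][1]: acc=0 h=0 v=0
  t=4 PE[0][1]: acc=0 h=0 v=0

dataflow = OS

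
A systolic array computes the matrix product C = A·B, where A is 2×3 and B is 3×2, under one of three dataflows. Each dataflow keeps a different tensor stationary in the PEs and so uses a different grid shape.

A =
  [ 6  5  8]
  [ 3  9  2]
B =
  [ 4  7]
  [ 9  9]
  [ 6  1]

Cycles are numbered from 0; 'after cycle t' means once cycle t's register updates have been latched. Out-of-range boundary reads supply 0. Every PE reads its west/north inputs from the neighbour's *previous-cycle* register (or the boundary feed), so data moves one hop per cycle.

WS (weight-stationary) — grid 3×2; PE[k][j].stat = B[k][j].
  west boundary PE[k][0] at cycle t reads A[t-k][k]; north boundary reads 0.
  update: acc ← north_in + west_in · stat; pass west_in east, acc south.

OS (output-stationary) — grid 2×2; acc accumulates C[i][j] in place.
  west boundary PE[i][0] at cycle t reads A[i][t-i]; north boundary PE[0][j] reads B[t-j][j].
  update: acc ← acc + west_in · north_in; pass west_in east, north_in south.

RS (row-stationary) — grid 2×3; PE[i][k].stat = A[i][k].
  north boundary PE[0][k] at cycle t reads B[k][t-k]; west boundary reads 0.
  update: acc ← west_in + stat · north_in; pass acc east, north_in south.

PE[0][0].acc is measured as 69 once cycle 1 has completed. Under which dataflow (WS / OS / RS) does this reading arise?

WS [3×2] PE[0][0] across cycles:
  cycle 0: PE[0][0] → acc 24, east 6, south 24
  cycle 1: PE[0][0] → acc 12, east 3, south 12
OS [2×2] PE[0][0] across cycles:
  cycle 0: PE[0][0] → acc 24, east 6, south 4
  cycle 1: PE[0][0] → acc 69, east 5, south 9
RS [2×3] PE[0][0] across cycles:
  cycle 0: PE[0][0] → acc 24, east 24, south 4
  cycle 1: PE[0][0] → acc 42, east 42, south 7

dataflow = OS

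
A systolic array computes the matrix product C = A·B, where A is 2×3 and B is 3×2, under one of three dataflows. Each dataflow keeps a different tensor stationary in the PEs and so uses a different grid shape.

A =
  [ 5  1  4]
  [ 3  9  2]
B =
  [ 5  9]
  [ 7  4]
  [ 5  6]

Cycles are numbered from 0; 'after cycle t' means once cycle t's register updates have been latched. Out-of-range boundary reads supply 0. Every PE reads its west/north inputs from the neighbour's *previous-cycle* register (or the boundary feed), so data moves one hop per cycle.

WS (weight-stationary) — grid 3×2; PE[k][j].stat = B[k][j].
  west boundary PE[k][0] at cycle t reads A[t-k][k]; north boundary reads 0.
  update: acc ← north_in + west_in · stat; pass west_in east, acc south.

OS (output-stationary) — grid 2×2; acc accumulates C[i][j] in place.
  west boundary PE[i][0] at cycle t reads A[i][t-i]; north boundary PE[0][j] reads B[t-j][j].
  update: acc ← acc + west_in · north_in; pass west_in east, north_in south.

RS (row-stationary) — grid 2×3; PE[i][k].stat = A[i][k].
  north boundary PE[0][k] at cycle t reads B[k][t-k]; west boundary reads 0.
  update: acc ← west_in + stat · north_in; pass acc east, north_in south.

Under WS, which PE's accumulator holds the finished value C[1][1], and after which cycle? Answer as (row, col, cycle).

(row, col, cycle) = (2, 1, 4)

Under WS, C[1][1] lands at PE[2][1]:
  @0  [2,1]  acc 0  |  →0  ↓0
  @1  [2,1]  acc 0  |  →0  ↓0
  @2  [2,1]  acc 0  |  →0  ↓0
  @3  [2,1]  acc 73  |  →4  ↓73
  @4  [2,1]  acc 75  |  →2  ↓75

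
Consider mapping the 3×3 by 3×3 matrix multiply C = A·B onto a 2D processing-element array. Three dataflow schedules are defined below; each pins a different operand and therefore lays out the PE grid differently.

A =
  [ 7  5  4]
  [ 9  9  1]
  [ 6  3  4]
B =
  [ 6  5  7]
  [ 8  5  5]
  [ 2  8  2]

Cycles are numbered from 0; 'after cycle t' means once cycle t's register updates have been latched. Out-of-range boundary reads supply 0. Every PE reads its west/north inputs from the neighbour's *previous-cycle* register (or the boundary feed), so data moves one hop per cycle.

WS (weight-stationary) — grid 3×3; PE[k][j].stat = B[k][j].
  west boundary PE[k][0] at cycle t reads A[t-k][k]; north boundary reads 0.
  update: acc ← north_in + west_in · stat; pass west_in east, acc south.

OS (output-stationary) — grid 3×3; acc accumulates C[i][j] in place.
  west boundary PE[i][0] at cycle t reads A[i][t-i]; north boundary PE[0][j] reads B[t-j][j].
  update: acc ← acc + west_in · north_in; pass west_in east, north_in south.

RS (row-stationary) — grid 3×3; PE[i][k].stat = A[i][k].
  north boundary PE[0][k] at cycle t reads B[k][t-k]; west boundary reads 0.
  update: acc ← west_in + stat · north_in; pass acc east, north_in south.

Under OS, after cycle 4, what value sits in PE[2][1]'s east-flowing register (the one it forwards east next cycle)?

register = 3

OS 3×3: PE[2][1] cycle-by-cycle (with neighbour feeds):
  @0  [1,1]  acc 0  |  →0  ↓0
  @0  [2,0]  acc 0  |  →0  ↓0
  @0  [2,1]  acc 0  |  →0  ↓0
  @1  [1,1]  acc 0  |  →0  ↓0
  @1  [2,0]  acc 0  |  →0  ↓0
  @1  [2,1]  acc 0  |  →0  ↓0
  @2  [1,1]  acc 45  |  →9  ↓5
  @2  [2,0]  acc 36  |  →6  ↓6
  @2  [2,1]  acc 0  |  →0  ↓0
  @3  [1,1]  acc 90  |  →9  ↓5
  @3  [2,0]  acc 60  |  →3  ↓8
  @3  [2,1]  acc 30  |  →6  ↓5
  @4  [1,1]  acc 98  |  →1  ↓8
  @4  [2,0]  acc 68  |  →4  ↓2
  @4  [2,1]  acc 45  |  →3  ↓5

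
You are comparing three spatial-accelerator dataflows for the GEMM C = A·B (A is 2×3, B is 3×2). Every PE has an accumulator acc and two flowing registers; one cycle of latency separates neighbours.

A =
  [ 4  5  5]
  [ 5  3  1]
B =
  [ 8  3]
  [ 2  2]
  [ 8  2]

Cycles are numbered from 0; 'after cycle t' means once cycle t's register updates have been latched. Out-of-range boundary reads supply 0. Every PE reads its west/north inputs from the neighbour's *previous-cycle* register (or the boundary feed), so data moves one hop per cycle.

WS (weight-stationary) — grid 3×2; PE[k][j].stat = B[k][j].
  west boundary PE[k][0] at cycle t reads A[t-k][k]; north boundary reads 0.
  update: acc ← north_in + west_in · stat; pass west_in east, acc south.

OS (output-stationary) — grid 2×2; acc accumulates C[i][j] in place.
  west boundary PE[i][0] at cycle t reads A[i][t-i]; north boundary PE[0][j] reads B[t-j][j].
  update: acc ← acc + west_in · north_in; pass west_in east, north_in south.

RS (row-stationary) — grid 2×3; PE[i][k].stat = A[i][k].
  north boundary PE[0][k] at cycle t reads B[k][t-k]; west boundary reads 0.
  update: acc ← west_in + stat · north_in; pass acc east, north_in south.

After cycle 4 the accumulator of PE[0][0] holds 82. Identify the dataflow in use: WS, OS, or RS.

dataflow = OS

Under WS (3×2), PE[0][0]:
  @0  [0,0]  acc 32  |  →4  ↓32
  @1  [0,0]  acc 40  |  →5  ↓40
  @2  [0,0]  acc 0  |  →0  ↓0
  @3  [0,0]  acc 0  |  →0  ↓0
  @4  [0,0]  acc 0  |  →0  ↓0
Under OS (2×2), PE[0][0]:
  @0  [0,0]  acc 32  |  →4  ↓8
  @1  [0,0]  acc 42  |  →5  ↓2
  @2  [0,0]  acc 82  |  →5  ↓8
  @3  [0,0]  acc 82  |  →0  ↓0
  @4  [0,0]  acc 82  |  →0  ↓0
Under RS (2×3), PE[0][0]:
  @0  [0,0]  acc 32  |  →32  ↓8
  @1  [0,0]  acc 12  |  →12  ↓3
  @2  [0,0]  acc 0  |  →0  ↓0
  @3  [0,0]  acc 0  |  →0  ↓0
  @4  [0,0]  acc 0  |  →0  ↓0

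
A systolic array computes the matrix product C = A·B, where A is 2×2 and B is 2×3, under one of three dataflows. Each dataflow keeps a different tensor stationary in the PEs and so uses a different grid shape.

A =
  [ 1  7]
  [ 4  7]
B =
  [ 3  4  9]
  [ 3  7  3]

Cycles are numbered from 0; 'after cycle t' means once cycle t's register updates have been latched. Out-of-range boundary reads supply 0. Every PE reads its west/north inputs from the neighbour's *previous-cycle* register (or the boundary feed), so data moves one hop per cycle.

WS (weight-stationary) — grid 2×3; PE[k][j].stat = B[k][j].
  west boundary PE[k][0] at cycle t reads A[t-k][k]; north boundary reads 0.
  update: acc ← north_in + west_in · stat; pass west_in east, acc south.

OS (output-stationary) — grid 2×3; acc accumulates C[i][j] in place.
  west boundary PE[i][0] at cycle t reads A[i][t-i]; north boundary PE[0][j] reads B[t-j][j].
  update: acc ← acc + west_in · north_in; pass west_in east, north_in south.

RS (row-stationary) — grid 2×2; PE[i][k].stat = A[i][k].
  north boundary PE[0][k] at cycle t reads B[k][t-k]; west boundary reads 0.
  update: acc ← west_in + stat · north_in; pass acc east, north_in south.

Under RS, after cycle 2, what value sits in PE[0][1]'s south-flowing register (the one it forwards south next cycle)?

RS on a 2×2 grid — tracing PE[0][1] and its feeders:
  c0 r0c0: 3 / 3 / 3
  c0 r0c1: 0 / 0 / 0
  c1 r0c0: 4 / 4 / 4
  c1 r0c1: 24 / 24 / 3
  c2 r0c0: 9 / 9 / 9
  c2 r0c1: 53 / 53 / 7

register = 7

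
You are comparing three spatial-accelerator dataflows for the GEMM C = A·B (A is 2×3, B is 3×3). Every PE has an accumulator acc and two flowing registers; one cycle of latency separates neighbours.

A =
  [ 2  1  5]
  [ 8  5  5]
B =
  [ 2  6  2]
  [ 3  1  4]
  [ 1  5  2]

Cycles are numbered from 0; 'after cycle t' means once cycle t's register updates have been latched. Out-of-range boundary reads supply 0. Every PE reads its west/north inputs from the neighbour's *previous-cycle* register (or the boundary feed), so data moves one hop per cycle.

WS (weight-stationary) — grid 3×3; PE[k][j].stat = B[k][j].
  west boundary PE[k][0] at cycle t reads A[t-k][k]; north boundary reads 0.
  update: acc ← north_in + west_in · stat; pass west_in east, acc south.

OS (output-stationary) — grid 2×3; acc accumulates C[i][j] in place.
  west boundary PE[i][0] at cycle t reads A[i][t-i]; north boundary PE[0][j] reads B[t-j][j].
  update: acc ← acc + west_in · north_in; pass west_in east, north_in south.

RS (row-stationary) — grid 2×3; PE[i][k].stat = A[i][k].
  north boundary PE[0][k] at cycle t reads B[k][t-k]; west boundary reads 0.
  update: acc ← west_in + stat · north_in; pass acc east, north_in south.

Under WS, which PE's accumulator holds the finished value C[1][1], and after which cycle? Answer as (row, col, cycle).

WS — PE[2][1] is where C[1][1] collects:
  c0 r2c1: 0 / 0 / 0
  c1 r2c1: 0 / 0 / 0
  c2 r2c1: 0 / 0 / 0
  c3 r2c1: 38 / 5 / 38
  c4 r2c1: 78 / 5 / 78

(row, col, cycle) = (2, 1, 4)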